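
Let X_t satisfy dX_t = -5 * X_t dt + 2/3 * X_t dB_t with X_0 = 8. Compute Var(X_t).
Var(X_t) = (64*exp(4*t/9) - 64)*exp(-10*t)

For GBM dX = mu X dt + sigma X dB with X_0 = x_0, apply Itô to Y = log X: dY = (mu - sigma^2/2) dt + sigma dB, so Y_t = log(x_0) + (mu - sigma^2/2) t + sigma B_t and hence X_t = x_0 * exp((mu - sigma^2/2) t + sigma B_t).
With mu = -5, sigma = 2/3, x_0 = 8, this gives:
  X_t = 8 * exp((-47/9) * t + (2/3) * B_t).
Since sigma*B_t ~ Normal(0, sigma^2 t), E[exp(sigma*B_t)] = exp(sigma^2 t / 2); so E[X_t] = x_0 * exp((mu - sigma^2/2) t) * exp(sigma^2 t / 2) = x_0 * exp(mu t) = 8*exp(-5*t).
Var(X_t) = E[X_t^2] - (E[X_t])^2 = x_0^2 * exp(2 mu t) * (exp(sigma^2 t) - 1) = (64*exp(4*t/9) - 64)*exp(-10*t).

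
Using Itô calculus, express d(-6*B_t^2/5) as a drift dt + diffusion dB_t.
d(-6*B_t^2/5) = (-6/5) dt + (-12*B_t/5) dB_t

Itô's formula for f(B_t) gives d f(B_t) = f'(B_t) dB_t + (1/2) f''(B_t) dt. Compute derivatives of f(x) = -6*x^2/5:
  f'(x)  = -12*x/5
  f''(x) = -12/5
Substitute x = B_t and multiply the f'' term by 1/2:
  drift     = (1/2) * (-12/5) evaluated at B_t = -6/5
  diffusion = (-12*x/5) evaluated at B_t = -12*B_t/5
Therefore d(-6*B_t^2/5) = (-6/5) dt + (-12*B_t/5) dB_t.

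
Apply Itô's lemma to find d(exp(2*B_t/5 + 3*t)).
d(exp(2*B_t/5 + 3*t)) = (77*exp(2*B_t/5 + 3*t)/25) dt + (2*exp(2*B_t/5 + 3*t)/5) dB_t

Itô's formula for f(t, x): d f(t, B_t) = (f_t + (1/2) f_xx) dt + f_x dB_t. Compute partials of f(t, x) = exp(3*t + 2*x/5):
  f_t(t,x)  = 3*exp(3*t + 2*x/5)
  f_x(t,x)  = 2*exp(3*t + 2*x/5)/5
  f_xx(t,x) = 4*exp(3*t + 2*x/5)/25
Assemble drift = f_t + (1/2) f_xx = 77*exp(3*t + 2*x/5)/25 and diffusion = f_x = 2*exp(3*t + 2*x/5)/5. Substituting x = B_t:
  d(exp(2*B_t/5 + 3*t)) = (77*exp(2*B_t/5 + 3*t)/25) dt + (2*exp(2*B_t/5 + 3*t)/5) dB_t.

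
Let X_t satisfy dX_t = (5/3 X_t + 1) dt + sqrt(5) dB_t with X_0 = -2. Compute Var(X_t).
Var(X_t) = 3*exp(10*t/3)/2 - 3/2

The variance V(t) = Var(X_t) satisfies V'(t) = 2 a V(t) + c^2 with V(0) = 0 (drift coefficient is linear in X, diffusion is constant). With a = 5/3, c = sqrt(5), the solution is
  V(t) = (c^2 / (2 a)) * (exp(2 a t) - 1)
       = (sqrt(5)^2 / (2*(5/3))) * (exp((10/3) t) - 1)
       = 3*exp(10*t/3)/2 - 3/2.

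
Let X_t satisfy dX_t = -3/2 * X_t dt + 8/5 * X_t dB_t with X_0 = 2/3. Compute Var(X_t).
Var(X_t) = (4*exp(64*t/25) - 4)*exp(-3*t)/9

For GBM dX = mu X dt + sigma X dB with X_0 = x_0, apply Itô to Y = log X: dY = (mu - sigma^2/2) dt + sigma dB, so Y_t = log(x_0) + (mu - sigma^2/2) t + sigma B_t and hence X_t = x_0 * exp((mu - sigma^2/2) t + sigma B_t).
With mu = -3/2, sigma = 8/5, x_0 = 2/3, this gives:
  X_t = 2/3 * exp((-139/50) * t + (8/5) * B_t).
Since sigma*B_t ~ Normal(0, sigma^2 t), E[exp(sigma*B_t)] = exp(sigma^2 t / 2); so E[X_t] = x_0 * exp((mu - sigma^2/2) t) * exp(sigma^2 t / 2) = x_0 * exp(mu t) = 2*exp(-3*t/2)/3.
Var(X_t) = E[X_t^2] - (E[X_t])^2 = x_0^2 * exp(2 mu t) * (exp(sigma^2 t) - 1) = (4*exp(64*t/25) - 4)*exp(-3*t)/9.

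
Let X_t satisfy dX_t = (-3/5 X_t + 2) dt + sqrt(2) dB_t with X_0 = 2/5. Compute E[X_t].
E[X_t] = 10/3 - 44*exp(-3*t/5)/15

Taking expectations and using E[dB_t] = 0, the mean m(t) = E[X_t] satisfies the ODE m'(t) = a m(t) + b with m(0) = x_0. With a = -3/5, b = 2, x_0 = 2/5, the solution is
  m(t) = x_0 * exp(a t) + (b/a) * (exp(a t) - 1)
       = (2/5) * exp((-3/5) t) + (2/(-3/5)) * (exp((-3/5) t) - 1)
       = 10/3 - 44*exp(-3*t/5)/15.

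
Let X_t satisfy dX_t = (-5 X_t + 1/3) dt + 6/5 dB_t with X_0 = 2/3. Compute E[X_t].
E[X_t] = 1/15 + 3*exp(-5*t)/5

Taking expectations and using E[dB_t] = 0, the mean m(t) = E[X_t] satisfies the ODE m'(t) = a m(t) + b with m(0) = x_0. With a = -5, b = 1/3, x_0 = 2/3, the solution is
  m(t) = x_0 * exp(a t) + (b/a) * (exp(a t) - 1)
       = (2/3) * exp((-5) t) + ((1/3)/(-5)) * (exp((-5) t) - 1)
       = 1/15 + 3*exp(-5*t)/5.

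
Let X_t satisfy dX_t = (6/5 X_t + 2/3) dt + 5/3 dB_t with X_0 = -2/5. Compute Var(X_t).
Var(X_t) = 125*exp(12*t/5)/108 - 125/108

The variance V(t) = Var(X_t) satisfies V'(t) = 2 a V(t) + c^2 with V(0) = 0 (drift coefficient is linear in X, diffusion is constant). With a = 6/5, c = 5/3, the solution is
  V(t) = (c^2 / (2 a)) * (exp(2 a t) - 1)
       = ((5/3)^2 / (2*(6/5))) * (exp((12/5) t) - 1)
       = 125*exp(12*t/5)/108 - 125/108.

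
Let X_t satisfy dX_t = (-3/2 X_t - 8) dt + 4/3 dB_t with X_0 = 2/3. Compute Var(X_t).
Var(X_t) = 16/27 - 16*exp(-3*t)/27

The variance V(t) = Var(X_t) satisfies V'(t) = 2 a V(t) + c^2 with V(0) = 0 (drift coefficient is linear in X, diffusion is constant). With a = -3/2, c = 4/3, the solution is
  V(t) = (c^2 / (2 a)) * (exp(2 a t) - 1)
       = ((4/3)^2 / (2*(-3/2))) * (exp((-3) t) - 1)
       = 16/27 - 16*exp(-3*t)/27.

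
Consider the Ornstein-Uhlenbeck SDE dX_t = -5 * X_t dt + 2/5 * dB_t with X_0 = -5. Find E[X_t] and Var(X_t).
E[X_t] = -5*exp(-5*t); Var(X_t) = 2/125 - 2*exp(-10*t)/125

The OU SDE dX = -theta X dt + sigma dB admits the integrating factor exp(theta t): d(exp(theta t) X_t) = sigma exp(theta t) dB_t. Integrating from 0 to t:
  X_t = x_0 * exp(-theta t) + sigma * int_0^t exp(-theta (t-s)) dB_s.
The Itô integral has mean 0 and (by the Itô isometry) variance sigma^2 * int_0^t exp(-2 theta (t - s)) ds = sigma^2 * (1 - exp(-2 theta t)) / (2 theta).
With theta = 5, sigma = 2/5, x_0 = -5:
  E[X_t] = -5 * exp(-5 t) = -5*exp(-5*t)
  Var(X_t) = (2/5)^2 * (1 - exp(-2*5 t)) / (2 * 5) = 2/125 - 2*exp(-10*t)/125.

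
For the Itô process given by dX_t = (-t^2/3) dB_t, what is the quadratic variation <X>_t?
<X>_t = t^5/45

For an Itô process dX_t = a(t) dt + b(t) dB_t, the quadratic variation is <X>_t = int_0^t b(s)^2 ds (the drift term does not contribute). Here b(s) = -s^2/3, so
  b(s)^2 = s^4/9.
Integrating from 0 to t:
  <X>_t = int_0^t (s^4/9) ds = t^5/45.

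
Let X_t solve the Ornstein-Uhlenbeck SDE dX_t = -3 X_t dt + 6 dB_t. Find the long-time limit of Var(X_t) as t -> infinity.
lim Var(X_t) = 6

The OU SDE dX = -theta X dt + sigma dB admits the integrating factor exp(theta t): d(exp(theta t) X_t) = sigma exp(theta t) dB_t. Integrating from 0 to t gives X_t = x_0 * exp(-theta t) + sigma * int_0^t exp(-theta (t-s)) dB_s for any initial x_0. The Itô integral has variance (by the Itô isometry) sigma^2 * int_0^t exp(-2 theta (t - s)) ds = sigma^2 * (1 - exp(-2 theta t)) / (2 theta), independent of x_0.
With theta = 3, sigma = 6:
  Var(X_t) = (6)^2 * (1 - exp(-2*3 t)) / (2 * 3) = 6 - 6*exp(-6*t).
As t -> infinity, exp(-2*3 t) -> 0, so the stationary variance is sigma^2 / (2 theta) = 6.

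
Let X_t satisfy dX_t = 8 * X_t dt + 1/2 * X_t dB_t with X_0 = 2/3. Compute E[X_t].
E[X_t] = 2*exp(8*t)/3

For GBM dX = mu X dt + sigma X dB with X_0 = x_0, apply Itô to Y = log X: dY = (mu - sigma^2/2) dt + sigma dB, so Y_t = log(x_0) + (mu - sigma^2/2) t + sigma B_t and hence X_t = x_0 * exp((mu - sigma^2/2) t + sigma B_t).
With mu = 8, sigma = 1/2, x_0 = 2/3, this gives:
  X_t = 2/3 * exp((63/8) * t + (1/2) * B_t).
Since sigma*B_t ~ Normal(0, sigma^2 t), E[exp(sigma*B_t)] = exp(sigma^2 t / 2); so E[X_t] = x_0 * exp((mu - sigma^2/2) t) * exp(sigma^2 t / 2) = x_0 * exp(mu t) = 2*exp(8*t)/3.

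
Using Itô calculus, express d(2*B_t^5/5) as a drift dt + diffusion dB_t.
d(2*B_t^5/5) = (4*B_t^3) dt + (2*B_t^4) dB_t

Itô's formula for f(B_t) gives d f(B_t) = f'(B_t) dB_t + (1/2) f''(B_t) dt. Compute derivatives of f(x) = 2*x^5/5:
  f'(x)  = 2*x^4
  f''(x) = 8*x^3
Substitute x = B_t and multiply the f'' term by 1/2:
  drift     = (1/2) * (8*x^3) evaluated at B_t = 4*B_t^3
  diffusion = (2*x^4) evaluated at B_t = 2*B_t^4
Therefore d(2*B_t^5/5) = (4*B_t^3) dt + (2*B_t^4) dB_t.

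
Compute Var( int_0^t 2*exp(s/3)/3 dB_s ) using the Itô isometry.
Var = 2*exp(2*t/3)/3 - 2/3

The Itô integral of a deterministic integrand f(s) has mean 0 because each increment f(s) * (B_{s+ds} - B_s) has mean 0. By the Itô isometry:
  Var( int_0^t f(s) dB_s ) = E[ (int_0^t f(s) dB_s)^2 ] = int_0^t f(s)^2 ds.
Here f(s) = 2*exp(s/3)/3, so f(s)^2 = 4*exp(2*s/3)/9. Integrate:
  int_0^t (4*exp(2*s/3)/9) ds = 2*exp(2*t/3)/3 - 2/3.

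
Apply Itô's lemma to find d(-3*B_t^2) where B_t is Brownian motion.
d(-3*B_t^2) = (-3) dt + (-6*B_t) dB_t

Itô's formula for f(B_t) gives d f(B_t) = f'(B_t) dB_t + (1/2) f''(B_t) dt. Compute derivatives of f(x) = -3*x^2:
  f'(x)  = -6*x
  f''(x) = -6
Substitute x = B_t and multiply the f'' term by 1/2:
  drift     = (1/2) * (-6) evaluated at B_t = -3
  diffusion = (-6*x) evaluated at B_t = -6*B_t
Therefore d(-3*B_t^2) = (-3) dt + (-6*B_t) dB_t.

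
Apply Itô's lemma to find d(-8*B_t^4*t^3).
d(-8*B_t^4*t^3) = (24*B_t^2*t^2*(-B_t^2 - 2*t)) dt + (-32*B_t^3*t^3) dB_t

Itô's formula for f(t, x): d f(t, B_t) = (f_t + (1/2) f_xx) dt + f_x dB_t. Compute partials of f(t, x) = -8*t^3*x^4:
  f_t(t,x)  = -24*t^2*x^4
  f_x(t,x)  = -32*t^3*x^3
  f_xx(t,x) = -96*t^3*x^2
Assemble drift = f_t + (1/2) f_xx = 24*t^2*x^2*(-2*t - x^2) and diffusion = f_x = -32*t^3*x^3. Substituting x = B_t:
  d(-8*B_t^4*t^3) = (24*B_t^2*t^2*(-B_t^2 - 2*t)) dt + (-32*B_t^3*t^3) dB_t.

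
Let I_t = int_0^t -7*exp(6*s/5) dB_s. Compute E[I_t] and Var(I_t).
E[I_t] = 0; Var(I_t) = 245*exp(12*t/5)/12 - 245/12

The Itô integral of a deterministic integrand f(s) has mean 0 because each increment f(s) * (B_{s+ds} - B_s) has mean 0. By the Itô isometry:
  Var( int_0^t f(s) dB_s ) = E[ (int_0^t f(s) dB_s)^2 ] = int_0^t f(s)^2 ds.
Here f(s) = -7*exp(6*s/5), so f(s)^2 = 49*exp(12*s/5). Integrate:
  int_0^t (49*exp(12*s/5)) ds = 245*exp(12*t/5)/12 - 245/12.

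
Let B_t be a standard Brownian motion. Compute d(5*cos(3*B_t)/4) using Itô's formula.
d(5*cos(3*B_t)/4) = (-45*cos(3*B_t)/8) dt + (-15*sin(3*B_t)/4) dB_t

Itô's formula for f(B_t) gives d f(B_t) = f'(B_t) dB_t + (1/2) f''(B_t) dt. Compute derivatives of f(x) = 5*cos(3*x)/4:
  f'(x)  = -15*sin(3*x)/4
  f''(x) = -45*cos(3*x)/4
Substitute x = B_t and multiply the f'' term by 1/2:
  drift     = (1/2) * (-45*cos(3*x)/4) evaluated at B_t = -45*cos(3*B_t)/8
  diffusion = (-15*sin(3*x)/4) evaluated at B_t = -15*sin(3*B_t)/4
Therefore d(5*cos(3*B_t)/4) = (-45*cos(3*B_t)/8) dt + (-15*sin(3*B_t)/4) dB_t.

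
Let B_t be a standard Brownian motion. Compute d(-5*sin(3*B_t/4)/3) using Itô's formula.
d(-5*sin(3*B_t/4)/3) = (15*sin(3*B_t/4)/32) dt + (-5*cos(3*B_t/4)/4) dB_t

Itô's formula for f(B_t) gives d f(B_t) = f'(B_t) dB_t + (1/2) f''(B_t) dt. Compute derivatives of f(x) = -5*sin(3*x/4)/3:
  f'(x)  = -5*cos(3*x/4)/4
  f''(x) = 15*sin(3*x/4)/16
Substitute x = B_t and multiply the f'' term by 1/2:
  drift     = (1/2) * (15*sin(3*x/4)/16) evaluated at B_t = 15*sin(3*B_t/4)/32
  diffusion = (-5*cos(3*x/4)/4) evaluated at B_t = -5*cos(3*B_t/4)/4
Therefore d(-5*sin(3*B_t/4)/3) = (15*sin(3*B_t/4)/32) dt + (-5*cos(3*B_t/4)/4) dB_t.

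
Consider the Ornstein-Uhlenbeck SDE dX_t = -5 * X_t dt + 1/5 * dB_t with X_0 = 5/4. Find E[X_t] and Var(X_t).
E[X_t] = 5*exp(-5*t)/4; Var(X_t) = 1/250 - exp(-10*t)/250

The OU SDE dX = -theta X dt + sigma dB admits the integrating factor exp(theta t): d(exp(theta t) X_t) = sigma exp(theta t) dB_t. Integrating from 0 to t:
  X_t = x_0 * exp(-theta t) + sigma * int_0^t exp(-theta (t-s)) dB_s.
The Itô integral has mean 0 and (by the Itô isometry) variance sigma^2 * int_0^t exp(-2 theta (t - s)) ds = sigma^2 * (1 - exp(-2 theta t)) / (2 theta).
With theta = 5, sigma = 1/5, x_0 = 5/4:
  E[X_t] = 5/4 * exp(-5 t) = 5*exp(-5*t)/4
  Var(X_t) = (1/5)^2 * (1 - exp(-2*5 t)) / (2 * 5) = 1/250 - exp(-10*t)/250.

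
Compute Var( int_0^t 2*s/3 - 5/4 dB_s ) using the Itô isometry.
Var = t*(64*t^2 - 360*t + 675)/432

The Itô integral of a deterministic integrand f(s) has mean 0 because each increment f(s) * (B_{s+ds} - B_s) has mean 0. By the Itô isometry:
  Var( int_0^t f(s) dB_s ) = E[ (int_0^t f(s) dB_s)^2 ] = int_0^t f(s)^2 ds.
Here f(s) = 2*s/3 - 5/4, so f(s)^2 = (8*s - 15)^2/144. Integrate:
  int_0^t ((8*s - 15)^2/144) ds = t*(64*t^2 - 360*t + 675)/432.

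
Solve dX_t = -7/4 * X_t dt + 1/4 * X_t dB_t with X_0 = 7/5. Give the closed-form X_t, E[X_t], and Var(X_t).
X_t = 7/5 * exp((-57/32) t + (1/4) B_t); E[X_t] = 7*exp(-7*t/4)/5; Var(X_t) = (49*exp(t/16) - 49)*exp(-7*t/2)/25

For GBM dX = mu X dt + sigma X dB with X_0 = x_0, apply Itô to Y = log X: dY = (mu - sigma^2/2) dt + sigma dB, so Y_t = log(x_0) + (mu - sigma^2/2) t + sigma B_t and hence X_t = x_0 * exp((mu - sigma^2/2) t + sigma B_t).
With mu = -7/4, sigma = 1/4, x_0 = 7/5, this gives:
  X_t = 7/5 * exp((-57/32) * t + (1/4) * B_t).
Since sigma*B_t ~ Normal(0, sigma^2 t), E[exp(sigma*B_t)] = exp(sigma^2 t / 2); so E[X_t] = x_0 * exp((mu - sigma^2/2) t) * exp(sigma^2 t / 2) = x_0 * exp(mu t) = 7*exp(-7*t/4)/5.
Var(X_t) = E[X_t^2] - (E[X_t])^2 = x_0^2 * exp(2 mu t) * (exp(sigma^2 t) - 1) = (49*exp(t/16) - 49)*exp(-7*t/2)/25.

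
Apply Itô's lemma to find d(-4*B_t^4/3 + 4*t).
d(-4*B_t^4/3 + 4*t) = (4 - 8*B_t^2) dt + (-16*B_t^3/3) dB_t

Itô's formula for f(t, x): d f(t, B_t) = (f_t + (1/2) f_xx) dt + f_x dB_t. Compute partials of f(t, x) = 4*t - 4*x^4/3:
  f_t(t,x)  = 4
  f_x(t,x)  = -16*x^3/3
  f_xx(t,x) = -16*x^2
Assemble drift = f_t + (1/2) f_xx = 4 - 8*x^2 and diffusion = f_x = -16*x^3/3. Substituting x = B_t:
  d(-4*B_t^4/3 + 4*t) = (4 - 8*B_t^2) dt + (-16*B_t^3/3) dB_t.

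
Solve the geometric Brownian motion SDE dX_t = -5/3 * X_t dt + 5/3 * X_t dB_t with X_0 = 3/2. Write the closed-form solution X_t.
X_t = 3/2 * exp((-55/18) * t + (5/3) * B_t)

For GBM dX = mu X dt + sigma X dB with X_0 = x_0, apply Itô to Y = log X: dY = (mu - sigma^2/2) dt + sigma dB, so Y_t = log(x_0) + (mu - sigma^2/2) t + sigma B_t and hence X_t = x_0 * exp((mu - sigma^2/2) t + sigma B_t).
With mu = -5/3, sigma = 5/3, x_0 = 3/2, this gives:
  X_t = 3/2 * exp((-55/18) * t + (5/3) * B_t).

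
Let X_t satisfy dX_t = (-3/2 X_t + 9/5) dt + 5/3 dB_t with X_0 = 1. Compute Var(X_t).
Var(X_t) = 25/27 - 25*exp(-3*t)/27

The variance V(t) = Var(X_t) satisfies V'(t) = 2 a V(t) + c^2 with V(0) = 0 (drift coefficient is linear in X, diffusion is constant). With a = -3/2, c = 5/3, the solution is
  V(t) = (c^2 / (2 a)) * (exp(2 a t) - 1)
       = ((5/3)^2 / (2*(-3/2))) * (exp((-3) t) - 1)
       = 25/27 - 25*exp(-3*t)/27.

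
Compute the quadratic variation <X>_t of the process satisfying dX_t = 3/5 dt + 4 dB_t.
<X>_t = 16*t

For an Itô process dX_t = a(t) dt + b(t) dB_t, the quadratic variation is <X>_t = int_0^t b(s)^2 ds (the drift term does not contribute). Here b(s) = 4, so
  b(s)^2 = 16.
Integrating from 0 to t:
  <X>_t = int_0^t (16) ds = 16*t.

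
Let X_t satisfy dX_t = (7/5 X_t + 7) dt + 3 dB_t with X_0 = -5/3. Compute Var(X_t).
Var(X_t) = 45*exp(14*t/5)/14 - 45/14

The variance V(t) = Var(X_t) satisfies V'(t) = 2 a V(t) + c^2 with V(0) = 0 (drift coefficient is linear in X, diffusion is constant). With a = 7/5, c = 3, the solution is
  V(t) = (c^2 / (2 a)) * (exp(2 a t) - 1)
       = (3^2 / (2*(7/5))) * (exp((14/5) t) - 1)
       = 45*exp(14*t/5)/14 - 45/14.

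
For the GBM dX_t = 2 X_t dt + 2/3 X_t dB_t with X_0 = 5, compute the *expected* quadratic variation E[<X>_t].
E[<X>_t] = 5*exp(40*t/9)/2 - 5/2

<X>_t = int_0^t ((2/3) * X_s)^2 ds. Taking expectation inside the integral: E[<X>_t] = (2/3)^2 * int_0^t E[X_s^2] ds. For GBM, E[X_s^2] = x_0^2 * exp((2 mu + sigma^2) s). Integrating:
  E[<X>_t] = (2/3)^2 * 5^2 * (exp((2*2 + (2/3)^2) t) - 1) / (2*2 + (2/3)^2)
           = (2/3)^2 * 5^2 * (exp((40/9) t) - 1) / (40/9) = 5*exp(40*t/9)/2 - 5/2.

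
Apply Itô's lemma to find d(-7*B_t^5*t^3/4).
d(-7*B_t^5*t^3/4) = (7*B_t^3*t^2*(-3*B_t^2 - 10*t)/4) dt + (-35*B_t^4*t^3/4) dB_t

Itô's formula for f(t, x): d f(t, B_t) = (f_t + (1/2) f_xx) dt + f_x dB_t. Compute partials of f(t, x) = -7*t^3*x^5/4:
  f_t(t,x)  = -21*t^2*x^5/4
  f_x(t,x)  = -35*t^3*x^4/4
  f_xx(t,x) = -35*t^3*x^3
Assemble drift = f_t + (1/2) f_xx = 7*t^2*x^3*(-10*t - 3*x^2)/4 and diffusion = f_x = -35*t^3*x^4/4. Substituting x = B_t:
  d(-7*B_t^5*t^3/4) = (7*B_t^3*t^2*(-3*B_t^2 - 10*t)/4) dt + (-35*B_t^4*t^3/4) dB_t.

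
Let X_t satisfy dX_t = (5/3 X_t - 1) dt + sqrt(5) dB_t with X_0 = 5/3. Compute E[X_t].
E[X_t] = 16*exp(5*t/3)/15 + 3/5

Taking expectations and using E[dB_t] = 0, the mean m(t) = E[X_t] satisfies the ODE m'(t) = a m(t) + b with m(0) = x_0. With a = 5/3, b = -1, x_0 = 5/3, the solution is
  m(t) = x_0 * exp(a t) + (b/a) * (exp(a t) - 1)
       = (5/3) * exp((5/3) t) + ((-1)/(5/3)) * (exp((5/3) t) - 1)
       = 16*exp(5*t/3)/15 + 3/5.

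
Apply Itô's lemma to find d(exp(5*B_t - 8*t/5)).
d(exp(5*B_t - 8*t/5)) = (109*exp(5*B_t - 8*t/5)/10) dt + (5*exp(5*B_t - 8*t/5)) dB_t

Itô's formula for f(t, x): d f(t, B_t) = (f_t + (1/2) f_xx) dt + f_x dB_t. Compute partials of f(t, x) = exp(-8*t/5 + 5*x):
  f_t(t,x)  = -8*exp(-8*t/5 + 5*x)/5
  f_x(t,x)  = 5*exp(-8*t/5 + 5*x)
  f_xx(t,x) = 25*exp(-8*t/5 + 5*x)
Assemble drift = f_t + (1/2) f_xx = 109*exp(-8*t/5 + 5*x)/10 and diffusion = f_x = 5*exp(-8*t/5 + 5*x). Substituting x = B_t:
  d(exp(5*B_t - 8*t/5)) = (109*exp(5*B_t - 8*t/5)/10) dt + (5*exp(5*B_t - 8*t/5)) dB_t.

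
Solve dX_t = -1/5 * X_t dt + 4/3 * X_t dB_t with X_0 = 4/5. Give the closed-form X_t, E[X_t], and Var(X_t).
X_t = 4/5 * exp((-49/45) t + (4/3) B_t); E[X_t] = 4*exp(-t/5)/5; Var(X_t) = (16*exp(16*t/9) - 16)*exp(-2*t/5)/25

For GBM dX = mu X dt + sigma X dB with X_0 = x_0, apply Itô to Y = log X: dY = (mu - sigma^2/2) dt + sigma dB, so Y_t = log(x_0) + (mu - sigma^2/2) t + sigma B_t and hence X_t = x_0 * exp((mu - sigma^2/2) t + sigma B_t).
With mu = -1/5, sigma = 4/3, x_0 = 4/5, this gives:
  X_t = 4/5 * exp((-49/45) * t + (4/3) * B_t).
Since sigma*B_t ~ Normal(0, sigma^2 t), E[exp(sigma*B_t)] = exp(sigma^2 t / 2); so E[X_t] = x_0 * exp((mu - sigma^2/2) t) * exp(sigma^2 t / 2) = x_0 * exp(mu t) = 4*exp(-t/5)/5.
Var(X_t) = E[X_t^2] - (E[X_t])^2 = x_0^2 * exp(2 mu t) * (exp(sigma^2 t) - 1) = (16*exp(16*t/9) - 16)*exp(-2*t/5)/25.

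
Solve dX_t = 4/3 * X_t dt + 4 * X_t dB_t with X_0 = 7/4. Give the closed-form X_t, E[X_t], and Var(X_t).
X_t = 7/4 * exp((-20/3) t + (4) B_t); E[X_t] = 7*exp(4*t/3)/4; Var(X_t) = 49*(exp(16*t) - 1)*exp(8*t/3)/16

For GBM dX = mu X dt + sigma X dB with X_0 = x_0, apply Itô to Y = log X: dY = (mu - sigma^2/2) dt + sigma dB, so Y_t = log(x_0) + (mu - sigma^2/2) t + sigma B_t and hence X_t = x_0 * exp((mu - sigma^2/2) t + sigma B_t).
With mu = 4/3, sigma = 4, x_0 = 7/4, this gives:
  X_t = 7/4 * exp((-20/3) * t + (4) * B_t).
Since sigma*B_t ~ Normal(0, sigma^2 t), E[exp(sigma*B_t)] = exp(sigma^2 t / 2); so E[X_t] = x_0 * exp((mu - sigma^2/2) t) * exp(sigma^2 t / 2) = x_0 * exp(mu t) = 7*exp(4*t/3)/4.
Var(X_t) = E[X_t^2] - (E[X_t])^2 = x_0^2 * exp(2 mu t) * (exp(sigma^2 t) - 1) = 49*(exp(16*t) - 1)*exp(8*t/3)/16.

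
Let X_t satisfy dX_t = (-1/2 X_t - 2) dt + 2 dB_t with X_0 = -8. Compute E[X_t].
E[X_t] = -4 - 4*exp(-t/2)

Taking expectations and using E[dB_t] = 0, the mean m(t) = E[X_t] satisfies the ODE m'(t) = a m(t) + b with m(0) = x_0. With a = -1/2, b = -2, x_0 = -8, the solution is
  m(t) = x_0 * exp(a t) + (b/a) * (exp(a t) - 1)
       = (-8) * exp((-1/2) t) + ((-2)/(-1/2)) * (exp((-1/2) t) - 1)
       = -4 - 4*exp(-t/2).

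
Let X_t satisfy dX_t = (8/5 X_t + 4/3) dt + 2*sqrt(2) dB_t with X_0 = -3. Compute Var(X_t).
Var(X_t) = 5*exp(16*t/5)/2 - 5/2

The variance V(t) = Var(X_t) satisfies V'(t) = 2 a V(t) + c^2 with V(0) = 0 (drift coefficient is linear in X, diffusion is constant). With a = 8/5, c = 2*sqrt(2), the solution is
  V(t) = (c^2 / (2 a)) * (exp(2 a t) - 1)
       = ((2*sqrt(2))^2 / (2*(8/5))) * (exp((16/5) t) - 1)
       = 5*exp(16*t/5)/2 - 5/2.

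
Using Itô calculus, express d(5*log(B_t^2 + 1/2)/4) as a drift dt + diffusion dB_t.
d(5*log(B_t^2 + 1/2)/4) = (5*(1 - 2*B_t^2)/(2*(2*B_t^2 + 1)^2)) dt + (5*B_t/(2*B_t^2 + 1)) dB_t

Itô's formula for f(B_t) gives d f(B_t) = f'(B_t) dB_t + (1/2) f''(B_t) dt. Compute derivatives of f(x) = 5*log(x^2 + 1/2)/4:
  f'(x)  = 5*x/(2*x^2 + 1)
  f''(x) = 5*(1 - 2*x^2)/(2*x^2 + 1)^2
Substitute x = B_t and multiply the f'' term by 1/2:
  drift     = (1/2) * (5*(1 - 2*x^2)/(2*x^2 + 1)^2) evaluated at B_t = 5*(1 - 2*B_t^2)/(2*(2*B_t^2 + 1)^2)
  diffusion = (5*x/(2*x^2 + 1)) evaluated at B_t = 5*B_t/(2*B_t^2 + 1)
Therefore d(5*log(B_t^2 + 1/2)/4) = (5*(1 - 2*B_t^2)/(2*(2*B_t^2 + 1)^2)) dt + (5*B_t/(2*B_t^2 + 1)) dB_t.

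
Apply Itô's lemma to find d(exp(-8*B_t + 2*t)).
d(exp(-8*B_t + 2*t)) = (34*exp(-8*B_t + 2*t)) dt + (-8*exp(-8*B_t + 2*t)) dB_t

Itô's formula for f(t, x): d f(t, B_t) = (f_t + (1/2) f_xx) dt + f_x dB_t. Compute partials of f(t, x) = exp(2*t - 8*x):
  f_t(t,x)  = 2*exp(2*t - 8*x)
  f_x(t,x)  = -8*exp(2*t - 8*x)
  f_xx(t,x) = 64*exp(2*t - 8*x)
Assemble drift = f_t + (1/2) f_xx = 34*exp(2*t - 8*x) and diffusion = f_x = -8*exp(2*t - 8*x). Substituting x = B_t:
  d(exp(-8*B_t + 2*t)) = (34*exp(-8*B_t + 2*t)) dt + (-8*exp(-8*B_t + 2*t)) dB_t.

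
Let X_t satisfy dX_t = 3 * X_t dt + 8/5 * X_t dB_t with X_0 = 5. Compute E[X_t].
E[X_t] = 5*exp(3*t)

For GBM dX = mu X dt + sigma X dB with X_0 = x_0, apply Itô to Y = log X: dY = (mu - sigma^2/2) dt + sigma dB, so Y_t = log(x_0) + (mu - sigma^2/2) t + sigma B_t and hence X_t = x_0 * exp((mu - sigma^2/2) t + sigma B_t).
With mu = 3, sigma = 8/5, x_0 = 5, this gives:
  X_t = 5 * exp((43/25) * t + (8/5) * B_t).
Since sigma*B_t ~ Normal(0, sigma^2 t), E[exp(sigma*B_t)] = exp(sigma^2 t / 2); so E[X_t] = x_0 * exp((mu - sigma^2/2) t) * exp(sigma^2 t / 2) = x_0 * exp(mu t) = 5*exp(3*t).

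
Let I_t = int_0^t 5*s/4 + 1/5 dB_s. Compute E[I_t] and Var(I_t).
E[I_t] = 0; Var(I_t) = t*(625*t^2 + 300*t + 48)/1200

The Itô integral of a deterministic integrand f(s) has mean 0 because each increment f(s) * (B_{s+ds} - B_s) has mean 0. By the Itô isometry:
  Var( int_0^t f(s) dB_s ) = E[ (int_0^t f(s) dB_s)^2 ] = int_0^t f(s)^2 ds.
Here f(s) = 5*s/4 + 1/5, so f(s)^2 = (25*s + 4)^2/400. Integrate:
  int_0^t ((25*s + 4)^2/400) ds = t*(625*t^2 + 300*t + 48)/1200.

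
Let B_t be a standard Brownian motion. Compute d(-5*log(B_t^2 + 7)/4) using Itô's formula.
d(-5*log(B_t^2 + 7)/4) = (5*(B_t^2 - 7)/(4*(B_t^2 + 7)^2)) dt + (-5*B_t/(2*B_t^2 + 14)) dB_t

Itô's formula for f(B_t) gives d f(B_t) = f'(B_t) dB_t + (1/2) f''(B_t) dt. Compute derivatives of f(x) = -5*log(x^2 + 7)/4:
  f'(x)  = -5*x/(2*x^2 + 14)
  f''(x) = 5*(x^2 - 7)/(2*(x^2 + 7)^2)
Substitute x = B_t and multiply the f'' term by 1/2:
  drift     = (1/2) * (5*(x^2 - 7)/(2*(x^2 + 7)^2)) evaluated at B_t = 5*(B_t^2 - 7)/(4*(B_t^2 + 7)^2)
  diffusion = (-5*x/(2*x^2 + 14)) evaluated at B_t = -5*B_t/(2*B_t^2 + 14)
Therefore d(-5*log(B_t^2 + 7)/4) = (5*(B_t^2 - 7)/(4*(B_t^2 + 7)^2)) dt + (-5*B_t/(2*B_t^2 + 14)) dB_t.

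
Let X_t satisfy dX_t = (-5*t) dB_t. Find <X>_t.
<X>_t = 25*t^3/3

For an Itô process dX_t = a(t) dt + b(t) dB_t, the quadratic variation is <X>_t = int_0^t b(s)^2 ds (the drift term does not contribute). Here b(s) = -5*s, so
  b(s)^2 = 25*s^2.
Integrating from 0 to t:
  <X>_t = int_0^t (25*s^2) ds = 25*t^3/3.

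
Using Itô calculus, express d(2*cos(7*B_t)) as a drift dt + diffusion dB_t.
d(2*cos(7*B_t)) = (-49*cos(7*B_t)) dt + (-14*sin(7*B_t)) dB_t

Itô's formula for f(B_t) gives d f(B_t) = f'(B_t) dB_t + (1/2) f''(B_t) dt. Compute derivatives of f(x) = 2*cos(7*x):
  f'(x)  = -14*sin(7*x)
  f''(x) = -98*cos(7*x)
Substitute x = B_t and multiply the f'' term by 1/2:
  drift     = (1/2) * (-98*cos(7*x)) evaluated at B_t = -49*cos(7*B_t)
  diffusion = (-14*sin(7*x)) evaluated at B_t = -14*sin(7*B_t)
Therefore d(2*cos(7*B_t)) = (-49*cos(7*B_t)) dt + (-14*sin(7*B_t)) dB_t.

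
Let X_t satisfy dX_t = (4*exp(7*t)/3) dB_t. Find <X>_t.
<X>_t = 8*exp(14*t)/63 - 8/63

For an Itô process dX_t = a(t) dt + b(t) dB_t, the quadratic variation is <X>_t = int_0^t b(s)^2 ds (the drift term does not contribute). Here b(s) = 4*exp(7*s)/3, so
  b(s)^2 = 16*exp(14*s)/9.
Integrating from 0 to t:
  <X>_t = int_0^t (16*exp(14*s)/9) ds = 8*exp(14*t)/63 - 8/63.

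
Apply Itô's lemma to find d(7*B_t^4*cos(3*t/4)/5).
d(7*B_t^4*cos(3*t/4)/5) = (21*B_t^2*(-B_t^2*sin(3*t/4) + 8*cos(3*t/4))/20) dt + (28*B_t^3*cos(3*t/4)/5) dB_t

Itô's formula for f(t, x): d f(t, B_t) = (f_t + (1/2) f_xx) dt + f_x dB_t. Compute partials of f(t, x) = 7*x^4*cos(3*t/4)/5:
  f_t(t,x)  = -21*x^4*sin(3*t/4)/20
  f_x(t,x)  = 28*x^3*cos(3*t/4)/5
  f_xx(t,x) = 84*x^2*cos(3*t/4)/5
Assemble drift = f_t + (1/2) f_xx = 21*x^2*(-x^2*sin(3*t/4) + 8*cos(3*t/4))/20 and diffusion = f_x = 28*x^3*cos(3*t/4)/5. Substituting x = B_t:
  d(7*B_t^4*cos(3*t/4)/5) = (21*B_t^2*(-B_t^2*sin(3*t/4) + 8*cos(3*t/4))/20) dt + (28*B_t^3*cos(3*t/4)/5) dB_t.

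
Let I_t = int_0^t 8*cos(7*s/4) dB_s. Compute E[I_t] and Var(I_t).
E[I_t] = 0; Var(I_t) = 32*t + 64*sin(7*t/2)/7

The Itô integral of a deterministic integrand f(s) has mean 0 because each increment f(s) * (B_{s+ds} - B_s) has mean 0. By the Itô isometry:
  Var( int_0^t f(s) dB_s ) = E[ (int_0^t f(s) dB_s)^2 ] = int_0^t f(s)^2 ds.
Here f(s) = 8*cos(7*s/4), so f(s)^2 = 64*cos(7*s/4)^2. Integrate:
  int_0^t (64*cos(7*s/4)^2) ds = 32*t + 64*sin(7*t/2)/7.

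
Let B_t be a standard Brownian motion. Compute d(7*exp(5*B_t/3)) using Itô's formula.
d(7*exp(5*B_t/3)) = (175*exp(5*B_t/3)/18) dt + (35*exp(5*B_t/3)/3) dB_t

Itô's formula for f(B_t) gives d f(B_t) = f'(B_t) dB_t + (1/2) f''(B_t) dt. Compute derivatives of f(x) = 7*exp(5*x/3):
  f'(x)  = 35*exp(5*x/3)/3
  f''(x) = 175*exp(5*x/3)/9
Substitute x = B_t and multiply the f'' term by 1/2:
  drift     = (1/2) * (175*exp(5*x/3)/9) evaluated at B_t = 175*exp(5*B_t/3)/18
  diffusion = (35*exp(5*x/3)/3) evaluated at B_t = 35*exp(5*B_t/3)/3
Therefore d(7*exp(5*B_t/3)) = (175*exp(5*B_t/3)/18) dt + (35*exp(5*B_t/3)/3) dB_t.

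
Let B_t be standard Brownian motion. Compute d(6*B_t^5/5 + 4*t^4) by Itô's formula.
d(6*B_t^5/5 + 4*t^4) = (12*B_t^3 + 16*t^3) dt + (6*B_t^4) dB_t

Itô's formula for f(t, x): d f(t, B_t) = (f_t + (1/2) f_xx) dt + f_x dB_t. Compute partials of f(t, x) = 4*t^4 + 6*x^5/5:
  f_t(t,x)  = 16*t^3
  f_x(t,x)  = 6*x^4
  f_xx(t,x) = 24*x^3
Assemble drift = f_t + (1/2) f_xx = 16*t^3 + 12*x^3 and diffusion = f_x = 6*x^4. Substituting x = B_t:
  d(6*B_t^5/5 + 4*t^4) = (12*B_t^3 + 16*t^3) dt + (6*B_t^4) dB_t.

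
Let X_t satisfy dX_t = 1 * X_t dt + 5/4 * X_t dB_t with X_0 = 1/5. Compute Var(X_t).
Var(X_t) = (exp(25*t/16) - 1)*exp(2*t)/25

For GBM dX = mu X dt + sigma X dB with X_0 = x_0, apply Itô to Y = log X: dY = (mu - sigma^2/2) dt + sigma dB, so Y_t = log(x_0) + (mu - sigma^2/2) t + sigma B_t and hence X_t = x_0 * exp((mu - sigma^2/2) t + sigma B_t).
With mu = 1, sigma = 5/4, x_0 = 1/5, this gives:
  X_t = 1/5 * exp((7/32) * t + (5/4) * B_t).
Since sigma*B_t ~ Normal(0, sigma^2 t), E[exp(sigma*B_t)] = exp(sigma^2 t / 2); so E[X_t] = x_0 * exp((mu - sigma^2/2) t) * exp(sigma^2 t / 2) = x_0 * exp(mu t) = exp(t)/5.
Var(X_t) = E[X_t^2] - (E[X_t])^2 = x_0^2 * exp(2 mu t) * (exp(sigma^2 t) - 1) = (exp(25*t/16) - 1)*exp(2*t)/25.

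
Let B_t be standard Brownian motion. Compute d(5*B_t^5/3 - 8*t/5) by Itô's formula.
d(5*B_t^5/3 - 8*t/5) = (50*B_t^3/3 - 8/5) dt + (25*B_t^4/3) dB_t

Itô's formula for f(t, x): d f(t, B_t) = (f_t + (1/2) f_xx) dt + f_x dB_t. Compute partials of f(t, x) = -8*t/5 + 5*x^5/3:
  f_t(t,x)  = -8/5
  f_x(t,x)  = 25*x^4/3
  f_xx(t,x) = 100*x^3/3
Assemble drift = f_t + (1/2) f_xx = 50*x^3/3 - 8/5 and diffusion = f_x = 25*x^4/3. Substituting x = B_t:
  d(5*B_t^5/3 - 8*t/5) = (50*B_t^3/3 - 8/5) dt + (25*B_t^4/3) dB_t.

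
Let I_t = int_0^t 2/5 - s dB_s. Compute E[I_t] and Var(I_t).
E[I_t] = 0; Var(I_t) = t*(25*t^2 - 30*t + 12)/75

The Itô integral of a deterministic integrand f(s) has mean 0 because each increment f(s) * (B_{s+ds} - B_s) has mean 0. By the Itô isometry:
  Var( int_0^t f(s) dB_s ) = E[ (int_0^t f(s) dB_s)^2 ] = int_0^t f(s)^2 ds.
Here f(s) = 2/5 - s, so f(s)^2 = (5*s - 2)^2/25. Integrate:
  int_0^t ((5*s - 2)^2/25) ds = t*(25*t^2 - 30*t + 12)/75.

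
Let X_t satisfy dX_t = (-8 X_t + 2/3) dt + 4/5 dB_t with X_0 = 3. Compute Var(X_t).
Var(X_t) = 1/25 - exp(-16*t)/25

The variance V(t) = Var(X_t) satisfies V'(t) = 2 a V(t) + c^2 with V(0) = 0 (drift coefficient is linear in X, diffusion is constant). With a = -8, c = 4/5, the solution is
  V(t) = (c^2 / (2 a)) * (exp(2 a t) - 1)
       = ((4/5)^2 / (2*(-8))) * (exp((-16) t) - 1)
       = 1/25 - exp(-16*t)/25.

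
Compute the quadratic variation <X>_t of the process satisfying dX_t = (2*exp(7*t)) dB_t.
<X>_t = 2*exp(14*t)/7 - 2/7

For an Itô process dX_t = a(t) dt + b(t) dB_t, the quadratic variation is <X>_t = int_0^t b(s)^2 ds (the drift term does not contribute). Here b(s) = 2*exp(7*s), so
  b(s)^2 = 4*exp(14*s).
Integrating from 0 to t:
  <X>_t = int_0^t (4*exp(14*s)) ds = 2*exp(14*t)/7 - 2/7.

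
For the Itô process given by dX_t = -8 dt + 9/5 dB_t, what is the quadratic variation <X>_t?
<X>_t = 81*t/25

For an Itô process dX_t = a(t) dt + b(t) dB_t, the quadratic variation is <X>_t = int_0^t b(s)^2 ds (the drift term does not contribute). Here b(s) = 9/5, so
  b(s)^2 = 81/25.
Integrating from 0 to t:
  <X>_t = int_0^t (81/25) ds = 81*t/25.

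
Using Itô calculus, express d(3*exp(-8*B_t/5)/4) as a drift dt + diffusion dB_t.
d(3*exp(-8*B_t/5)/4) = (24*exp(-8*B_t/5)/25) dt + (-6*exp(-8*B_t/5)/5) dB_t

Itô's formula for f(B_t) gives d f(B_t) = f'(B_t) dB_t + (1/2) f''(B_t) dt. Compute derivatives of f(x) = 3*exp(-8*x/5)/4:
  f'(x)  = -6*exp(-8*x/5)/5
  f''(x) = 48*exp(-8*x/5)/25
Substitute x = B_t and multiply the f'' term by 1/2:
  drift     = (1/2) * (48*exp(-8*x/5)/25) evaluated at B_t = 24*exp(-8*B_t/5)/25
  diffusion = (-6*exp(-8*x/5)/5) evaluated at B_t = -6*exp(-8*B_t/5)/5
Therefore d(3*exp(-8*B_t/5)/4) = (24*exp(-8*B_t/5)/25) dt + (-6*exp(-8*B_t/5)/5) dB_t.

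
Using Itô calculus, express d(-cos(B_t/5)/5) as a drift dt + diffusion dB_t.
d(-cos(B_t/5)/5) = (cos(B_t/5)/250) dt + (sin(B_t/5)/25) dB_t

Itô's formula for f(B_t) gives d f(B_t) = f'(B_t) dB_t + (1/2) f''(B_t) dt. Compute derivatives of f(x) = -cos(x/5)/5:
  f'(x)  = sin(x/5)/25
  f''(x) = cos(x/5)/125
Substitute x = B_t and multiply the f'' term by 1/2:
  drift     = (1/2) * (cos(x/5)/125) evaluated at B_t = cos(B_t/5)/250
  diffusion = (sin(x/5)/25) evaluated at B_t = sin(B_t/5)/25
Therefore d(-cos(B_t/5)/5) = (cos(B_t/5)/250) dt + (sin(B_t/5)/25) dB_t.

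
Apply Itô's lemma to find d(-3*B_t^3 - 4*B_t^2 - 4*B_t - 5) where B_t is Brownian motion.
d(-3*B_t^3 - 4*B_t^2 - 4*B_t - 5) = (-9*B_t - 4) dt + (-9*B_t^2 - 8*B_t - 4) dB_t

Itô's formula for f(B_t) gives d f(B_t) = f'(B_t) dB_t + (1/2) f''(B_t) dt. Compute derivatives of f(x) = -3*x^3 - 4*x^2 - 4*x - 5:
  f'(x)  = -9*x^2 - 8*x - 4
  f''(x) = -18*x - 8
Substitute x = B_t and multiply the f'' term by 1/2:
  drift     = (1/2) * (-18*x - 8) evaluated at B_t = -9*B_t - 4
  diffusion = (-9*x^2 - 8*x - 4) evaluated at B_t = -9*B_t^2 - 8*B_t - 4
Therefore d(-3*B_t^3 - 4*B_t^2 - 4*B_t - 5) = (-9*B_t - 4) dt + (-9*B_t^2 - 8*B_t - 4) dB_t.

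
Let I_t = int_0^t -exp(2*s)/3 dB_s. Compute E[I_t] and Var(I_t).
E[I_t] = 0; Var(I_t) = exp(4*t)/36 - 1/36

The Itô integral of a deterministic integrand f(s) has mean 0 because each increment f(s) * (B_{s+ds} - B_s) has mean 0. By the Itô isometry:
  Var( int_0^t f(s) dB_s ) = E[ (int_0^t f(s) dB_s)^2 ] = int_0^t f(s)^2 ds.
Here f(s) = -exp(2*s)/3, so f(s)^2 = exp(4*s)/9. Integrate:
  int_0^t (exp(4*s)/9) ds = exp(4*t)/36 - 1/36.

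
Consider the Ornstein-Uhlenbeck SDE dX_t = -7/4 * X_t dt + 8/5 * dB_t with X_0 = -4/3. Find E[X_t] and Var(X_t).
E[X_t] = -4*exp(-7*t/4)/3; Var(X_t) = 128/175 - 128*exp(-7*t/2)/175

The OU SDE dX = -theta X dt + sigma dB admits the integrating factor exp(theta t): d(exp(theta t) X_t) = sigma exp(theta t) dB_t. Integrating from 0 to t:
  X_t = x_0 * exp(-theta t) + sigma * int_0^t exp(-theta (t-s)) dB_s.
The Itô integral has mean 0 and (by the Itô isometry) variance sigma^2 * int_0^t exp(-2 theta (t - s)) ds = sigma^2 * (1 - exp(-2 theta t)) / (2 theta).
With theta = 7/4, sigma = 8/5, x_0 = -4/3:
  E[X_t] = -4/3 * exp(-7/4 t) = -4*exp(-7*t/4)/3
  Var(X_t) = (8/5)^2 * (1 - exp(-2*7/4 t)) / (2 * 7/4) = 128/175 - 128*exp(-7*t/2)/175.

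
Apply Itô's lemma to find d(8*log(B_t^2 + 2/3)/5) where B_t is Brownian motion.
d(8*log(B_t^2 + 2/3)/5) = (24*(2 - 3*B_t^2)/(5*(3*B_t^2 + 2)^2)) dt + (48*B_t/(5*(3*B_t^2 + 2))) dB_t

Itô's formula for f(B_t) gives d f(B_t) = f'(B_t) dB_t + (1/2) f''(B_t) dt. Compute derivatives of f(x) = 8*log(x^2 + 2/3)/5:
  f'(x)  = 48*x/(5*(3*x^2 + 2))
  f''(x) = 48*(2 - 3*x^2)/(5*(3*x^2 + 2)^2)
Substitute x = B_t and multiply the f'' term by 1/2:
  drift     = (1/2) * (48*(2 - 3*x^2)/(5*(3*x^2 + 2)^2)) evaluated at B_t = 24*(2 - 3*B_t^2)/(5*(3*B_t^2 + 2)^2)
  diffusion = (48*x/(5*(3*x^2 + 2))) evaluated at B_t = 48*B_t/(5*(3*B_t^2 + 2))
Therefore d(8*log(B_t^2 + 2/3)/5) = (24*(2 - 3*B_t^2)/(5*(3*B_t^2 + 2)^2)) dt + (48*B_t/(5*(3*B_t^2 + 2))) dB_t.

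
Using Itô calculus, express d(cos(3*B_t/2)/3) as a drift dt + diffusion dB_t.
d(cos(3*B_t/2)/3) = (-3*cos(3*B_t/2)/8) dt + (-sin(3*B_t/2)/2) dB_t

Itô's formula for f(B_t) gives d f(B_t) = f'(B_t) dB_t + (1/2) f''(B_t) dt. Compute derivatives of f(x) = cos(3*x/2)/3:
  f'(x)  = -sin(3*x/2)/2
  f''(x) = -3*cos(3*x/2)/4
Substitute x = B_t and multiply the f'' term by 1/2:
  drift     = (1/2) * (-3*cos(3*x/2)/4) evaluated at B_t = -3*cos(3*B_t/2)/8
  diffusion = (-sin(3*x/2)/2) evaluated at B_t = -sin(3*B_t/2)/2
Therefore d(cos(3*B_t/2)/3) = (-3*cos(3*B_t/2)/8) dt + (-sin(3*B_t/2)/2) dB_t.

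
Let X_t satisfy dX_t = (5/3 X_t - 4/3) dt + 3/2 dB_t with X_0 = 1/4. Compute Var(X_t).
Var(X_t) = 27*exp(10*t/3)/40 - 27/40

The variance V(t) = Var(X_t) satisfies V'(t) = 2 a V(t) + c^2 with V(0) = 0 (drift coefficient is linear in X, diffusion is constant). With a = 5/3, c = 3/2, the solution is
  V(t) = (c^2 / (2 a)) * (exp(2 a t) - 1)
       = ((3/2)^2 / (2*(5/3))) * (exp((10/3) t) - 1)
       = 27*exp(10*t/3)/40 - 27/40.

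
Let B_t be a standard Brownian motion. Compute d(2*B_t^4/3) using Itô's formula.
d(2*B_t^4/3) = (4*B_t^2) dt + (8*B_t^3/3) dB_t

Itô's formula for f(B_t) gives d f(B_t) = f'(B_t) dB_t + (1/2) f''(B_t) dt. Compute derivatives of f(x) = 2*x^4/3:
  f'(x)  = 8*x^3/3
  f''(x) = 8*x^2
Substitute x = B_t and multiply the f'' term by 1/2:
  drift     = (1/2) * (8*x^2) evaluated at B_t = 4*B_t^2
  diffusion = (8*x^3/3) evaluated at B_t = 8*B_t^3/3
Therefore d(2*B_t^4/3) = (4*B_t^2) dt + (8*B_t^3/3) dB_t.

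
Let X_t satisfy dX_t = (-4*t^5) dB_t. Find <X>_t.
<X>_t = 16*t^11/11

For an Itô process dX_t = a(t) dt + b(t) dB_t, the quadratic variation is <X>_t = int_0^t b(s)^2 ds (the drift term does not contribute). Here b(s) = -4*s^5, so
  b(s)^2 = 16*s^10.
Integrating from 0 to t:
  <X>_t = int_0^t (16*s^10) ds = 16*t^11/11.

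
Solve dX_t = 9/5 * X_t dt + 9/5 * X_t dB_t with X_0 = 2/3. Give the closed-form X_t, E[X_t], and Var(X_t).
X_t = 2/3 * exp((9/50) t + (9/5) B_t); E[X_t] = 2*exp(9*t/5)/3; Var(X_t) = 4*(exp(81*t/25) - 1)*exp(18*t/5)/9

For GBM dX = mu X dt + sigma X dB with X_0 = x_0, apply Itô to Y = log X: dY = (mu - sigma^2/2) dt + sigma dB, so Y_t = log(x_0) + (mu - sigma^2/2) t + sigma B_t and hence X_t = x_0 * exp((mu - sigma^2/2) t + sigma B_t).
With mu = 9/5, sigma = 9/5, x_0 = 2/3, this gives:
  X_t = 2/3 * exp((9/50) * t + (9/5) * B_t).
Since sigma*B_t ~ Normal(0, sigma^2 t), E[exp(sigma*B_t)] = exp(sigma^2 t / 2); so E[X_t] = x_0 * exp((mu - sigma^2/2) t) * exp(sigma^2 t / 2) = x_0 * exp(mu t) = 2*exp(9*t/5)/3.
Var(X_t) = E[X_t^2] - (E[X_t])^2 = x_0^2 * exp(2 mu t) * (exp(sigma^2 t) - 1) = 4*(exp(81*t/25) - 1)*exp(18*t/5)/9.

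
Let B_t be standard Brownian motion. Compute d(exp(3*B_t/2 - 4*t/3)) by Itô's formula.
d(exp(3*B_t/2 - 4*t/3)) = (-5*exp(3*B_t/2 - 4*t/3)/24) dt + (3*exp(3*B_t/2 - 4*t/3)/2) dB_t

Itô's formula for f(t, x): d f(t, B_t) = (f_t + (1/2) f_xx) dt + f_x dB_t. Compute partials of f(t, x) = exp(-4*t/3 + 3*x/2):
  f_t(t,x)  = -4*exp(-4*t/3 + 3*x/2)/3
  f_x(t,x)  = 3*exp(-4*t/3 + 3*x/2)/2
  f_xx(t,x) = 9*exp(-4*t/3 + 3*x/2)/4
Assemble drift = f_t + (1/2) f_xx = -5*exp(-4*t/3 + 3*x/2)/24 and diffusion = f_x = 3*exp(-4*t/3 + 3*x/2)/2. Substituting x = B_t:
  d(exp(3*B_t/2 - 4*t/3)) = (-5*exp(3*B_t/2 - 4*t/3)/24) dt + (3*exp(3*B_t/2 - 4*t/3)/2) dB_t.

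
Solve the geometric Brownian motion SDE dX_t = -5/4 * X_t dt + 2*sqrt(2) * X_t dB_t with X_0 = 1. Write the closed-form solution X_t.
X_t = 1 * exp((-21/4) * t + (2*sqrt(2)) * B_t)

For GBM dX = mu X dt + sigma X dB with X_0 = x_0, apply Itô to Y = log X: dY = (mu - sigma^2/2) dt + sigma dB, so Y_t = log(x_0) + (mu - sigma^2/2) t + sigma B_t and hence X_t = x_0 * exp((mu - sigma^2/2) t + sigma B_t).
With mu = -5/4, sigma = 2*sqrt(2), x_0 = 1, this gives:
  X_t = 1 * exp((-21/4) * t + (2*sqrt(2)) * B_t).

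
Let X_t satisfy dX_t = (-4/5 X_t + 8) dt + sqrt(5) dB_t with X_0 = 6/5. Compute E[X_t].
E[X_t] = 10 - 44*exp(-4*t/5)/5

Taking expectations and using E[dB_t] = 0, the mean m(t) = E[X_t] satisfies the ODE m'(t) = a m(t) + b with m(0) = x_0. With a = -4/5, b = 8, x_0 = 6/5, the solution is
  m(t) = x_0 * exp(a t) + (b/a) * (exp(a t) - 1)
       = (6/5) * exp((-4/5) t) + (8/(-4/5)) * (exp((-4/5) t) - 1)
       = 10 - 44*exp(-4*t/5)/5.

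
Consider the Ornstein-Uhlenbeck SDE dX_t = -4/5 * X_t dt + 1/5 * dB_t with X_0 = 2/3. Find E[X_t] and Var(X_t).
E[X_t] = 2*exp(-4*t/5)/3; Var(X_t) = 1/40 - exp(-8*t/5)/40

The OU SDE dX = -theta X dt + sigma dB admits the integrating factor exp(theta t): d(exp(theta t) X_t) = sigma exp(theta t) dB_t. Integrating from 0 to t:
  X_t = x_0 * exp(-theta t) + sigma * int_0^t exp(-theta (t-s)) dB_s.
The Itô integral has mean 0 and (by the Itô isometry) variance sigma^2 * int_0^t exp(-2 theta (t - s)) ds = sigma^2 * (1 - exp(-2 theta t)) / (2 theta).
With theta = 4/5, sigma = 1/5, x_0 = 2/3:
  E[X_t] = 2/3 * exp(-4/5 t) = 2*exp(-4*t/5)/3
  Var(X_t) = (1/5)^2 * (1 - exp(-2*4/5 t)) / (2 * 4/5) = 1/40 - exp(-8*t/5)/40.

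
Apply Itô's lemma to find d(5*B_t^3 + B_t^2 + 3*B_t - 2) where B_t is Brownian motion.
d(5*B_t^3 + B_t^2 + 3*B_t - 2) = (15*B_t + 1) dt + (15*B_t^2 + 2*B_t + 3) dB_t

Itô's formula for f(B_t) gives d f(B_t) = f'(B_t) dB_t + (1/2) f''(B_t) dt. Compute derivatives of f(x) = 5*x^3 + x^2 + 3*x - 2:
  f'(x)  = 15*x^2 + 2*x + 3
  f''(x) = 30*x + 2
Substitute x = B_t and multiply the f'' term by 1/2:
  drift     = (1/2) * (30*x + 2) evaluated at B_t = 15*B_t + 1
  diffusion = (15*x^2 + 2*x + 3) evaluated at B_t = 15*B_t^2 + 2*B_t + 3
Therefore d(5*B_t^3 + B_t^2 + 3*B_t - 2) = (15*B_t + 1) dt + (15*B_t^2 + 2*B_t + 3) dB_t.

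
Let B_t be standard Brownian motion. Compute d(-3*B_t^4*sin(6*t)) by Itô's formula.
d(-3*B_t^4*sin(6*t)) = (-18*B_t^2*(B_t^2*cos(6*t) + sin(6*t))) dt + (-12*B_t^3*sin(6*t)) dB_t

Itô's formula for f(t, x): d f(t, B_t) = (f_t + (1/2) f_xx) dt + f_x dB_t. Compute partials of f(t, x) = -3*x^4*sin(6*t):
  f_t(t,x)  = -18*x^4*cos(6*t)
  f_x(t,x)  = -12*x^3*sin(6*t)
  f_xx(t,x) = -36*x^2*sin(6*t)
Assemble drift = f_t + (1/2) f_xx = -18*x^2*(x^2*cos(6*t) + sin(6*t)) and diffusion = f_x = -12*x^3*sin(6*t). Substituting x = B_t:
  d(-3*B_t^4*sin(6*t)) = (-18*B_t^2*(B_t^2*cos(6*t) + sin(6*t))) dt + (-12*B_t^3*sin(6*t)) dB_t.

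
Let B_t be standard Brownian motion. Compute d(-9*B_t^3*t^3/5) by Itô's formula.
d(-9*B_t^3*t^3/5) = (27*B_t*t^2*(-B_t^2 - t)/5) dt + (-27*B_t^2*t^3/5) dB_t

Itô's formula for f(t, x): d f(t, B_t) = (f_t + (1/2) f_xx) dt + f_x dB_t. Compute partials of f(t, x) = -9*t^3*x^3/5:
  f_t(t,x)  = -27*t^2*x^3/5
  f_x(t,x)  = -27*t^3*x^2/5
  f_xx(t,x) = -54*t^3*x/5
Assemble drift = f_t + (1/2) f_xx = 27*t^2*x*(-t - x^2)/5 and diffusion = f_x = -27*t^3*x^2/5. Substituting x = B_t:
  d(-9*B_t^3*t^3/5) = (27*B_t*t^2*(-B_t^2 - t)/5) dt + (-27*B_t^2*t^3/5) dB_t.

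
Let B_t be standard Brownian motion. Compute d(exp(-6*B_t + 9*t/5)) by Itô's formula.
d(exp(-6*B_t + 9*t/5)) = (99*exp(-6*B_t + 9*t/5)/5) dt + (-6*exp(-6*B_t + 9*t/5)) dB_t

Itô's formula for f(t, x): d f(t, B_t) = (f_t + (1/2) f_xx) dt + f_x dB_t. Compute partials of f(t, x) = exp(9*t/5 - 6*x):
  f_t(t,x)  = 9*exp(9*t/5 - 6*x)/5
  f_x(t,x)  = -6*exp(9*t/5 - 6*x)
  f_xx(t,x) = 36*exp(9*t/5 - 6*x)
Assemble drift = f_t + (1/2) f_xx = 99*exp(9*t/5 - 6*x)/5 and diffusion = f_x = -6*exp(9*t/5 - 6*x). Substituting x = B_t:
  d(exp(-6*B_t + 9*t/5)) = (99*exp(-6*B_t + 9*t/5)/5) dt + (-6*exp(-6*B_t + 9*t/5)) dB_t.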